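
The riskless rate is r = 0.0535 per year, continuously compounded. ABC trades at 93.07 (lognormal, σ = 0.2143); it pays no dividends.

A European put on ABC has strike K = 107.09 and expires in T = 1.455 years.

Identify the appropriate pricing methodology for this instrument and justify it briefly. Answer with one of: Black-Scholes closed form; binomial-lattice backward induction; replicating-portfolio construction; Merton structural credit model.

framework: Black-Scholes closed form

Key observation: a European claim on ABC (strike 107.09) — a lognormal (GBM) underlying with constant rate and volatility — has an exact closed-form value; no lattice or capital structure is involved.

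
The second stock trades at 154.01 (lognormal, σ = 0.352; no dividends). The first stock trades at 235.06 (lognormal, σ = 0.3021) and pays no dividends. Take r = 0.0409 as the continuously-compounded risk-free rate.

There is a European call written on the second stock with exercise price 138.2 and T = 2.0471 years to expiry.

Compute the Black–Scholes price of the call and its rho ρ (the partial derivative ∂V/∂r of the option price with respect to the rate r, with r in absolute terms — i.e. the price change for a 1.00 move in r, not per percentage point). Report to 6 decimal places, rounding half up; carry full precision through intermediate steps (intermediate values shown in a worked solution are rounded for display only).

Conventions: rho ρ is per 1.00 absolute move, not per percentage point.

σ√T = 0.352·√2.0471 = 0.503631
d₁ = (ln(S/K) + (r+σ²/2)T) / (σ√T) = (ln(154.01/138.2) + (0.0409+0.352²/2)·2.0471) / 0.503631 = (0.108316 + 0.210548) / 0.503631 = 0.633130
d₂ = d₁ − σ√T = 0.633130 − 0.503631 = 0.129500
e^{−rT} = 0.919683
N(d₁) = 0.736676,  N(d₂) = 0.551519
Call price V = S·N(d₁) − K·e^{−rT}·N(d₂) = 113.455438 − 70.098147 = 43.357290
ρ = K·T·e^{−rT}·N(d₂) = 143.497918

price = 43.357290
ρ = 143.497918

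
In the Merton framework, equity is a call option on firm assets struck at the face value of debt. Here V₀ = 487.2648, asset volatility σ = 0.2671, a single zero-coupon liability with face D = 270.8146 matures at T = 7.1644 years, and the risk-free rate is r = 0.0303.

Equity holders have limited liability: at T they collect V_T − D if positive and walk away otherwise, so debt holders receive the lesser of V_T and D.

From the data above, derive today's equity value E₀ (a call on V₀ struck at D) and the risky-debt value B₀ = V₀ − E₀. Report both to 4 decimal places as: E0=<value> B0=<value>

E0=283.8761 B0=203.3887

Equity is a call on the firm's assets struck at D = 270.8146:
d₁ = [ln(V₀/D) + (r + σ²/2)T] / (σ√T)
   = [ln(487.2648/270.8146) + (0.0303 + 0.5·0.2671²)·7.1644] / (0.2671·√7.1644)
   = [0.587373 + 0.472644] / 0.714930 = 1.482686
d₂ = d₁ − σ√T = 1.482686 − 0.714930 = 0.767756
N(d₁) = 0.930921,  N(d₂) = 0.778684,  e^(−rT) = 0.804865
E₀ = V₀·N(d₁) − D·e^(−rT)·N(d₂)
   = 487.2648·0.930921 − 270.8146·0.804865·0.778684 = 283.876096
B₀ = V₀ − E₀ = 487.2648 − 283.876096 = 203.388704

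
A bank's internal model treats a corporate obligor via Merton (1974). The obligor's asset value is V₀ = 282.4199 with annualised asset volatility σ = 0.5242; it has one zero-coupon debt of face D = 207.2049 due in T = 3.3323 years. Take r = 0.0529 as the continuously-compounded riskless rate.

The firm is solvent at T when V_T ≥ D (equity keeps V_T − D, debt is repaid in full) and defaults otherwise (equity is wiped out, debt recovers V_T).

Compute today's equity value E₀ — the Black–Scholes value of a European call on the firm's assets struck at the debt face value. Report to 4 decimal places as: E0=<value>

With assets at 282.4199 and a single debt payment of 207.2049 at 3.3323 years:
d₁ = [ln(V₀/D) + (r + σ²/2)T] / (σ√T)
   = [ln(282.4199/207.2049) + (0.0529 + 0.5·0.5242²)·3.3323] / (0.5242·√3.3323)
   = [0.309687 + 0.634113] / 0.956906 = 0.986304
d₂ = d₁ − σ√T = 0.986304 − 0.956906 = 0.029398
N(d₁) = 0.838008,  N(d₂) = 0.511727,  e^(−rT) = 0.838384
E₀ = V₀·N(d₁) − D·e^(−rT)·N(d₂)
   = 282.4199·0.838008 − 207.2049·0.838384·0.511727 = 147.774358

E0=147.7744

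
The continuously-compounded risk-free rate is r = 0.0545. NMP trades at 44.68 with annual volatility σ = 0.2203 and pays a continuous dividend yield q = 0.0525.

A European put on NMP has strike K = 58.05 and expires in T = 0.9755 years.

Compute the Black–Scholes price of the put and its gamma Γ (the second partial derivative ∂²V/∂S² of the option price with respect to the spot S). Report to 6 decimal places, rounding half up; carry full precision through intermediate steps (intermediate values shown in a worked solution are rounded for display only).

σ√T = 0.2203·√0.9755 = 0.217585
d₁ = (ln(S/K) + (r−q+σ²/2)T) / (σ√T) = (ln(44.68/58.05) + (0.0545−0.0525+0.2203²/2)·0.9755) / 0.217585 = (-0.261779 + 0.025623) / 0.217585 = -1.085354
d₂ = d₁ − σ√T = -1.085354 − 0.217585 = -1.302938
e^{−rT} = 0.948224
e^{−qT} = 0.950076
N(−d₁) = 0.861117,  N(−d₂) = 0.903702
Put price V = K·e^{−rT}·N(−d₂) − S·e^{−qT}·N(−d₁) = 49.743729 − 36.553899 = 13.189830
φ(d₁) = (1/√(2π))·e^{−d₁²/2} = 0.221367
Γ = e^{−qT}·φ(d₁) / (S·σ·√T) = 0.021634

price = 13.189830
Γ = 0.021634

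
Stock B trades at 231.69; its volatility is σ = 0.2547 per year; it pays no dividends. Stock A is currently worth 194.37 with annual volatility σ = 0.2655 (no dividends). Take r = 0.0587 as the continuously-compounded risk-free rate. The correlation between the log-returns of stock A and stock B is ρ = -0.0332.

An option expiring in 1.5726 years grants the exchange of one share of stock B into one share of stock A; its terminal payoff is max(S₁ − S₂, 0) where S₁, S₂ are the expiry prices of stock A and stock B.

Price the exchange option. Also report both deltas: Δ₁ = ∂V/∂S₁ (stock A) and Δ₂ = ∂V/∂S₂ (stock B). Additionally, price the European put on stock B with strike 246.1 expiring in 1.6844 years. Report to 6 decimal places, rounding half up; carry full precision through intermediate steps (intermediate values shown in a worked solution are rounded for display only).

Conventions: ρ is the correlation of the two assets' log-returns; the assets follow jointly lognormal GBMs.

σ_eff = √(σ₁² + σ₂² − 2ρσ₁σ₂) = √(0.2655² + 0.2547² − 2·-0.0332·0.2655·0.2547) = 0.373969
d₁ = (ln(S₁/S₂) + (q₂ − q₁ + σ_eff²/2)T) / (σ_eff√T) = (ln(194.37/231.69) + (0.0 − 0.0 + 0.069926)·1.5726) / 0.468969 = -0.140032
d₂ = d₁ − σ_eff√T = -0.140032 − 0.468969 = -0.609001
N(d₁) = 0.444317,  N(d₂) = 0.271262
V = S₁·e^{−q₁T}·N(d₁) − S₂·e^{−q₂T}·N(d₂) = 86.361962 − 62.848656 = 23.513307
Δ₁ = e^{−q₁T}·N(d₁) = 0.444317;  Δ₂ = −e^{−q₂T}·N(d₂) = -0.271262
[vanilla: stock B put K=246.1]
σ√T = 0.2547·√1.6844 = 0.330561
d₁ = (ln(S/K) + (r+σ²/2)T) / (σ√T) = (ln(231.69/246.1) + (0.0587+0.2547²/2)·1.6844) / 0.330561 = (-0.060338 + 0.153510) / 0.330561 = 0.281860
d₂ = d₁ − σ√T = 0.281860 − 0.330561 = -0.048701
e^{−rT} = 0.905857
N(−d₁) = 0.389025,  N(−d₂) = 0.519421
price = K·e^{−rT}·N(−d₂) − S·N(−d₁) = 115.795257 − 90.133314 = 25.661943

exchange price = 23.513307
Δ1 = 0.444317
Δ2 = -0.271262
price(stock B put K=246.1) = 25.661943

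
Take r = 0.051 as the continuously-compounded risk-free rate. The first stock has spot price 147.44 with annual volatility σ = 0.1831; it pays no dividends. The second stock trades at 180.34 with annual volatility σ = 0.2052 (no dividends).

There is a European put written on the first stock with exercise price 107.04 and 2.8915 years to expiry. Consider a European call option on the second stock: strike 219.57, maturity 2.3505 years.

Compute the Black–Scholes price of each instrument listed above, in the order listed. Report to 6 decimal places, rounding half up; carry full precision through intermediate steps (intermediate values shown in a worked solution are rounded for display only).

[the first stock put K=107.04]
σ√T = 0.1831·√2.8915 = 0.311351
d₁ = (ln(S/K) + (r+σ²/2)T) / (σ√T) = (ln(147.44/107.04) + (0.051+0.1831²/2)·2.8915) / 0.311351 = (0.320219 + 0.195936) / 0.311351 = 1.657792
d₂ = d₁ − σ√T = 1.657792 − 0.311351 = 1.346441
e^{−rT} = 0.862891
N(−d₁) = 0.048680,  N(−d₂) = 0.089080
price = K·e^{−rT}·N(−d₂) − S·N(−d₁) = 8.227785 − 7.177337 = 1.050448
[the second stock call K=219.57]
σ√T = 0.2052·√2.3505 = 0.314599
d₁ = (ln(S/K) + (r+σ²/2)T) / (σ√T) = (ln(180.34/219.57) + (0.051+0.2052²/2)·2.3505) / 0.314599 = (-0.196827 + 0.169362) / 0.314599 = -0.087303
d₂ = d₁ − σ√T = -0.087303 − 0.314599 = -0.401902
e^{−rT} = 0.887031
N(d₁) = 0.465215,  N(d₂) = 0.343878
price = S·N(d₁) − K·e^{−rT}·N(d₂) = 83.896960 − 66.975558 = 16.921401

price(the first stock put K=107.04) = 1.050448
price(the second stock call K=219.57) = 16.921401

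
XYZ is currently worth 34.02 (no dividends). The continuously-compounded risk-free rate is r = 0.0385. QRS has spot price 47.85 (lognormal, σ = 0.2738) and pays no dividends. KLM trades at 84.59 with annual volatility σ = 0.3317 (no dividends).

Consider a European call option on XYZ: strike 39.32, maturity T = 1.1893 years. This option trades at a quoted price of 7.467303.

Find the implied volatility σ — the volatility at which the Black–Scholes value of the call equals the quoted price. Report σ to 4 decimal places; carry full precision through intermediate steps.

sigma = 0.5971

At σ = 0.5971 the Black–Scholes value reproduces the quote:
σ√T = 0.5971·√1.1893 = 0.651168
d₁ = (ln(S/K) + (r+σ²/2)T) / (σ√T) = (ln(34.02/39.32) + (0.0385+0.5971²/2)·1.1893) / 0.651168 = (-0.144785 + 0.257798) / 0.651168 = 0.173554
d₂ = d₁ − σ√T = 0.173554 − 0.651168 = -0.477613
e^{−rT} = 0.955244
N(d₁) = 0.568892,  N(d₂) = 0.316463
V = S·N(d₁) − K·e^{−rT}·N(d₂) = 19.353711 − 11.886407 = 7.467303 (equal to the quote); since ∂V/∂σ > 0 for all σ, the implied volatility is unique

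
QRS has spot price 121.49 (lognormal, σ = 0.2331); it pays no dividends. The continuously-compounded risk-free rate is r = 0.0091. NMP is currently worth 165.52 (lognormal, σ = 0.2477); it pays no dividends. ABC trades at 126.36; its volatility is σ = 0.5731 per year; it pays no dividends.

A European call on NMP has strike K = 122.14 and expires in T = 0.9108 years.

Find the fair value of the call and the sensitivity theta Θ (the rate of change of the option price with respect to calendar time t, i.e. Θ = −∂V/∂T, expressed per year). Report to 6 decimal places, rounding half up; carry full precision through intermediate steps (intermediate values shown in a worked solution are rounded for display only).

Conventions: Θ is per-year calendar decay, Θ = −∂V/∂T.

σ√T = 0.2477·√0.9108 = 0.236395
d₁ = (ln(S/K) + (r+σ²/2)T) / (σ√T) = (ln(165.52/122.14) + (0.0091+0.2477²/2)·0.9108) / 0.236395 = (0.303924 + 0.036229) / 0.236395 = 1.438923
d₂ = d₁ − σ√T = 1.438923 − 0.236395 = 1.202528
e^{−rT} = 0.991746
N(d₁) = 0.924914,  N(d₂) = 0.885421
Call price V = S·N(d₁) − K·e^{−rT}·N(d₂) = 153.091736 − 107.252633 = 45.839103
φ(d₁) = (1/√(2π))·e^{−d₁²/2} = 0.141679
Θ = −S·φ(d₁)·σ/(2√T) − r·K·e^{−rT}·N(d₂) = −3.043280 − 0.975999 = -4.019279

price = 45.839103
Θ = -4.019279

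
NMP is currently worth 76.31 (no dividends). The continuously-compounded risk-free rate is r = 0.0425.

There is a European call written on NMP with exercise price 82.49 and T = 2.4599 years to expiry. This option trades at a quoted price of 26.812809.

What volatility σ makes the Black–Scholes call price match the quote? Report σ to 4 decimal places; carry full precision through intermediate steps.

At σ = 0.5655 the Black–Scholes value reproduces the quote:
σ√T = 0.5655·√2.4599 = 0.886934
d₁ = (ln(S/K) + (r+σ²/2)T) / (σ√T) = (ln(76.31/82.49) + (0.0425+0.5655²/2)·2.4599) / 0.886934 = (-0.077873 + 0.497872) / 0.886934 = 0.473540
d₂ = d₁ − σ√T = 0.473540 − 0.886934 = -0.413394
e^{−rT} = 0.900734
N(d₁) = 0.682086,  N(d₂) = 0.339659
V = S·N(d₁) − K·e^{−rT}·N(d₂) = 52.049982 − 25.237173 = 26.812809 (the observed quote) — the price is monotone increasing in volatility, hence this σ is the only solution

sigma = 0.5655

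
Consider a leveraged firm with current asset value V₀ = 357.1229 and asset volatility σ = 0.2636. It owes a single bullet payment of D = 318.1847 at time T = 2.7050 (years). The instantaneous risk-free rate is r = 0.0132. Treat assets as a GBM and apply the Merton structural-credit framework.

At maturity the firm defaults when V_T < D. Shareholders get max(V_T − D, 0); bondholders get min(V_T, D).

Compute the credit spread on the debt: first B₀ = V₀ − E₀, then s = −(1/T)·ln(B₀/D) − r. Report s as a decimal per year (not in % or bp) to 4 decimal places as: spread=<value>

spread=0.0452

Equity is a call on the firm's assets struck at D = 318.1847:
d₁ = [ln(V₀/D) + (r + σ²/2)T] / (σ√T)
   = [ln(357.1229/318.1847) + (0.0132 + 0.5·0.2636²)·2.7050] / (0.2636·√2.7050)
   = [0.115448 + 0.129684] / 0.433540 = 0.565421
d₂ = d₁ − σ√T = 0.565421 − 0.433540 = 0.131881
N(d₁) = 0.714106,  N(d₂) = 0.552461,  e^(−rT) = 0.964924
E₀ = V₀·N(d₁) − D·e^(−rT)·N(d₂)
   = 357.1229·0.714106 − 318.1847·0.964924·0.552461 = 85.404948
B₀ = V₀ − E₀ = 357.1229 − 85.404948 = 271.717952
spread = −(1/T)·ln(B₀/D) − r = −(1/2.7050)·ln(271.717952/318.1847) − 0.0132 = 0.04516135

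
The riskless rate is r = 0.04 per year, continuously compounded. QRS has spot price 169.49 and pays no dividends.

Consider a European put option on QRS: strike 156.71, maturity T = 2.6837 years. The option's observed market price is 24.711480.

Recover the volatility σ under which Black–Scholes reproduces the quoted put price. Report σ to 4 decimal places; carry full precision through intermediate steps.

At σ = 0.3751 the Black–Scholes value reproduces the quote:
σ√T = 0.3751·√2.6837 = 0.614489
d₁ = (ln(S/K) + (r+σ²/2)T) / (σ√T) = (ln(169.49/156.71) + (0.04+0.3751²/2)·2.6837) / 0.614489 = (0.078397 + 0.296146) / 0.614489 = 0.609520
d₂ = d₁ − σ√T = 0.609520 − 0.614489 = -0.004969
e^{−rT} = 0.898213
N(−d₁) = 0.271090,  N(−d₂) = 0.501982
V = K·e^{−rT}·N(−d₂) − S·N(−d₁) = 70.658510 − 45.947029 = 24.711480 (matching the quote); vega is positive throughout, so no other σ reproduces this price

sigma = 0.3751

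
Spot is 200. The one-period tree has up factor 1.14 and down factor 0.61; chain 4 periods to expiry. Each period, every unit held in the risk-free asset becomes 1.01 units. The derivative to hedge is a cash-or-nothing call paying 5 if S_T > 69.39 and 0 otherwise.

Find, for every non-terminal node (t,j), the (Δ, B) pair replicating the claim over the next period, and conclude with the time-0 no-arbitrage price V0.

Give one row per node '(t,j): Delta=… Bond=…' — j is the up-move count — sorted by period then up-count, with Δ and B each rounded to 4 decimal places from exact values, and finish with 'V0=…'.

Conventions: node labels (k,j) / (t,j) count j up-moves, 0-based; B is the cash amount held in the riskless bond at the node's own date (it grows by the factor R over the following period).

Arbitrage-free pricing uses the up-move probability p* = (R−d)/(u−d) = 0.7547, discounting each step at R = 1.01.
At maturity the claim pays: V(4,0)=0.0000, V(4,1)=0.0000, V(4,2)=5.0000, V(4,3)=5.0000, V(4,4)=5.0000
(3,0): S=45.3962. Δ = (V_up−V_dn)/(S_up−S_dn) = (0.0000−0.0000)/(51.7517−27.6917) = 0.0000. V = [p*·0.0000 + (1−p*)·0.0000]/1.01 = 0.0000. B = V − Δ·S = 0.0000.
(3,1): S=84.8388. Δ = (V_up−V_dn)/(S_up−S_dn) = (5.0000−0.0000)/(96.7162−51.7517) = 0.1112. V = [p*·5.0000 + (1−p*)·0.0000]/1.01 = 3.7362. B = V − Δ·S = -5.6977.
(3,2): S=158.5512. Δ = (V_up−V_dn)/(S_up−S_dn) = (5.0000−5.0000)/(180.7484−96.7162) = 0.0000. V = [p*·5.0000 + (1−p*)·5.0000]/1.01 = 4.9505. B = V − Δ·S = 4.9505.
(3,3): S=296.3088. Δ = (V_up−V_dn)/(S_up−S_dn) = (5.0000−5.0000)/(337.7920−180.7484) = 0.0000. V = [p*·5.0000 + (1−p*)·5.0000]/1.01 = 4.9505. B = V − Δ·S = 4.9505.
(2,0): S=74.4200. Δ = (V_up−V_dn)/(S_up−S_dn) = (3.7362−0.0000)/(84.8388−45.3962) = 0.0947. V = [p*·3.7362 + (1−p*)·0.0000]/1.01 = 2.7919. B = V − Δ·S = -4.2576.
(2,1): S=139.0800. Δ = (V_up−V_dn)/(S_up−S_dn) = (4.9505−3.7362)/(158.5512−84.8388) = 0.0165. V = [p*·4.9505 + (1−p*)·3.7362]/1.01 = 4.6066. B = V − Δ·S = 2.3155.
(2,2): S=259.9200. Δ = (V_up−V_dn)/(S_up−S_dn) = (4.9505−4.9505)/(296.3088−158.5512) = 0.0000. V = [p*·4.9505 + (1−p*)·4.9505]/1.01 = 4.9015. B = V − Δ·S = 4.9015.
(1,0): S=122.0000. Δ = (V_up−V_dn)/(S_up−S_dn) = (4.6066−2.7919)/(139.0800−74.4200) = 0.0281. V = [p*·4.6066 + (1−p*)·2.7919]/1.01 = 4.1203. B = V − Δ·S = 0.6963.
(1,1): S=228.0000. Δ = (V_up−V_dn)/(S_up−S_dn) = (4.9015−4.6066)/(259.9200−139.0800) = 0.0024. V = [p*·4.9015 + (1−p*)·4.6066]/1.01 = 4.7813. B = V − Δ·S = 4.2249.
(0,0): S=200.0000. Δ = (V_up−V_dn)/(S_up−S_dn) = (4.7813−4.1203)/(228.0000−122.0000) = 0.0062. V = [p*·4.7813 + (1−p*)·4.1203]/1.01 = 4.5735. B = V − Δ·S = 3.3262.
As a check, the time-0 holding Δ(0,0)·S0 + B(0,0) comes to 4.5735 — exactly V0.

(0,0): Delta=0.0062 Bond=3.3262
(1,0): Delta=0.0281 Bond=0.6963
(1,1): Delta=0.0024 Bond=4.2249
(2,0): Delta=0.0947 Bond=-4.2576
(2,1): Delta=0.0165 Bond=2.3155
(2,2): Delta=0.0000 Bond=4.9015
(3,0): Delta=0.0000 Bond=0.0000
(3,1): Delta=0.1112 Bond=-5.6977
(3,2): Delta=0.0000 Bond=4.9505
(3,3): Delta=0.0000 Bond=4.9505
V0=4.5735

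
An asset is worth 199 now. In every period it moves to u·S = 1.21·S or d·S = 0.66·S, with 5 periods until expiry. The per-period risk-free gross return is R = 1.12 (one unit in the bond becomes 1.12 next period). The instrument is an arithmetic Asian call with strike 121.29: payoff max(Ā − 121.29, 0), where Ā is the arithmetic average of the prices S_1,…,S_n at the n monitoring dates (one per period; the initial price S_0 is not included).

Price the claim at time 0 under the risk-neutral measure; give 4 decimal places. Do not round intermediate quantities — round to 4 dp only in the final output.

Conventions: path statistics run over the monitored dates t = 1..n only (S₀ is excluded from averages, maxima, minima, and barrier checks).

price = 92.0752

Under the martingale measure an up-move has probability p* = 0.8364; value the claim as the probability-weighted average of per-path payoffs, discounted 5 periods at R = 1.12.
Enumerate all 2^5 = 32 price paths (U = up ×1.21, D = down ×0.66); each path with k up-moves has probability p*^k·(1−p*)^(5−k).
DDDDD: Ā=67.5834, payoff=0.0000, prob=0.000117
UDDDD: Ā=123.9030, payoff=2.6130, prob=0.000600
DUDDD: Ā=102.0130, payoff=0.0000, prob=0.000600
UUDDD: Ā=187.0238, payoff=65.7338, prob=0.003065
DDUDD: Ā=87.5656, payoff=0.0000, prob=0.000600
UDUDD: Ā=160.5369, payoff=39.2469, prob=0.003065
DUUDD: Ā=138.6469, payoff=17.3569, prob=0.003065
UUUDD: Ā=254.1860, payoff=132.8960, prob=0.015666
DDDUD: Ā=78.0303, payoff=0.0000, prob=0.000600
UDDUD: Ā=143.0556, payoff=21.7656, prob=0.003065
DUDUD: Ā=121.1656, payoff=0.0000, prob=0.003065
UUDUD: Ā=222.1369, payoff=100.8469, prob=0.015666
DDUUD: Ā=106.7182, payoff=0.0000, prob=0.003065
UDUUD: Ā=195.6500, payoff=74.3600, prob=0.015666
DUUUD: Ā=173.7600, payoff=52.4700, prob=0.015666
UUUUD: Ā=318.5599, payoff=197.2699, prob=0.080068
DDDDU: Ā=71.7370, payoff=0.0000, prob=0.000600
UDDDU: Ā=131.5179, payoff=10.2279, prob=0.003065
DUDDU: Ā=109.6279, payoff=0.0000, prob=0.003065
UUDDU: Ā=200.9844, payoff=79.6944, prob=0.015666
DDUDU: Ā=95.1805, payoff=0.0000, prob=0.003065
UDUDU: Ā=174.4975, payoff=53.2075, prob=0.015666
DUUDU: Ā=152.6075, payoff=31.3175, prob=0.015666
UUUDU: Ā=279.7805, payoff=158.4905, prob=0.080068
DDDUU: Ā=85.6452, payoff=0.0000, prob=0.003065
UDDUU: Ā=157.0162, payoff=35.7262, prob=0.015666
DUDUU: Ā=135.1262, payoff=13.8362, prob=0.015666
UUDUU: Ā=247.7313, payoff=126.4413, prob=0.080068
DDUUU: Ā=120.6788, payoff=0.0000, prob=0.015666
UDUUU: Ā=221.2444, payoff=99.9544, prob=0.080068
DUUUU: Ā=199.3544, payoff=78.0644, prob=0.080068
UUUUU: Ā=365.4831, payoff=244.1931, prob=0.409238
Price = Σ prob·payoff / R^5 = 162.267906 / 1.762342 = 92.0752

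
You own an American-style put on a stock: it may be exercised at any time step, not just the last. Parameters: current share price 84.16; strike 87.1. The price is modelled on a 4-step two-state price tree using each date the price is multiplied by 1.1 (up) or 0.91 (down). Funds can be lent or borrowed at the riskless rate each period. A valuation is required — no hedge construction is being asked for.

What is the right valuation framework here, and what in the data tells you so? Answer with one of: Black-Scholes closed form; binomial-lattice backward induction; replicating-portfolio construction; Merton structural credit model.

Key observation: early exercise of the strike-87.1 put must be checked at each of the 4 dates (spot 84.16), which forces a node-by-node comparison of intrinsic and continuation value backward from expiry.

framework: binomial-lattice backward induction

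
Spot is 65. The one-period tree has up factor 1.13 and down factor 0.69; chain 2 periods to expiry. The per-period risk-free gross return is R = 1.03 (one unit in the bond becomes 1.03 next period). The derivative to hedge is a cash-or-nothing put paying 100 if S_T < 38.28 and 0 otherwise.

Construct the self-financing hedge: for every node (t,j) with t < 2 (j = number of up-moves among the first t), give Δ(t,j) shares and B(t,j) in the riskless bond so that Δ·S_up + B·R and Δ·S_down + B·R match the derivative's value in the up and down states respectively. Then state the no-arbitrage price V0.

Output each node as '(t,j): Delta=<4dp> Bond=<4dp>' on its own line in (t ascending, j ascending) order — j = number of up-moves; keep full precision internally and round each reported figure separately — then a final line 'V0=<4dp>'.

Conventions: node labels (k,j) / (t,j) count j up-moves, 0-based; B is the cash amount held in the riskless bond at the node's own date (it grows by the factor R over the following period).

No-arbitrage ⇒ martingale measure with p* = (R−d)/(u−d) = 0.7727.
At maturity the claim pays: V(2,0)=100.0000, V(2,1)=0.0000, V(2,2)=0.0000
(1,0): S=44.8500. Δ = (V_up−V_dn)/(S_up−S_dn) = (0.0000−100.0000)/(50.6805−30.9465) = -5.0674. V = [p*·0.0000 + (1−p*)·100.0000]/1.03 = 22.0653. B = V − Δ·S = 249.3380.
(1,1): S=73.4500. Δ = (V_up−V_dn)/(S_up−S_dn) = (0.0000−0.0000)/(82.9985−50.6805) = 0.0000. V = [p*·0.0000 + (1−p*)·0.0000]/1.03 = 0.0000. B = V − Δ·S = 0.0000.
(0,0): S=65.0000. Δ = (V_up−V_dn)/(S_up−S_dn) = (0.0000−22.0653)/(73.4500−44.8500) = -0.7715. V = [p*·0.0000 + (1−p*)·22.0653]/1.03 = 4.8688. B = V − Δ·S = 55.0172.
Check: Δ(0,0)·S0 + B(0,0) = 4.8688 = V0.

(0,0): Delta=-0.7715 Bond=55.0172
(1,0): Delta=-5.0674 Bond=249.3380
(1,1): Delta=0.0000 Bond=0.0000
V0=4.8688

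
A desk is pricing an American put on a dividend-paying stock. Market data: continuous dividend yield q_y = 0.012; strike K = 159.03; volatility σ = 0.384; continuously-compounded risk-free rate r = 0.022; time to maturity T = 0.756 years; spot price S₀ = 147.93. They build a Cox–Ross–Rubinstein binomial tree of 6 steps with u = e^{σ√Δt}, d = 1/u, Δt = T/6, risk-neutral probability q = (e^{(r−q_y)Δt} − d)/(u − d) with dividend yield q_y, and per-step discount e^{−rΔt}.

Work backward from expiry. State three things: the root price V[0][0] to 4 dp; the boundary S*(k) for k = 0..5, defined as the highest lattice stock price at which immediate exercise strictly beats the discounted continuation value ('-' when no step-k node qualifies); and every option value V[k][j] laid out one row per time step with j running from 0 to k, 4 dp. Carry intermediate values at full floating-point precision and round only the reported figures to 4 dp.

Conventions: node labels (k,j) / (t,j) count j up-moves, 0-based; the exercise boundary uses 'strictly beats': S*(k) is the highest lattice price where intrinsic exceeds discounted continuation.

params: Δt=0.12600 u=1.14603 d=0.87258 q=0.47059 e^(-rΔt)=0.99723
t_6 payoffs: 93.7360 73.2734 46.3980 11.1000 0.0000 0.0000 0.0000
t_5: node(5,0) S=74.8291 payoff=84.2009 vs cont=83.8737 → 84.2009 [stop]  node(5,1) S=98.2799 payoff=60.7501 vs cont=60.4583 → 60.7501 [stop]  node(5,2) S=129.0800 payoff=29.9500 vs cont=29.7048 → 29.9500 [stop]  node(5,3) S=169.5327 payoff=0.0000 vs cont=5.8602 → 5.8602 [wait]  node(5,4) S=222.6628 payoff=0.0000 vs cont=0.0000 → 0.0000 [wait]  node(5,5) S=292.4435 payoff=0.0000 vs cont=0.0000 → 0.0000 [wait]  ⇒ S*(5)=129.0800
t_4: node(4,0) S=85.7566 payoff=73.2734 vs cont=72.9627 → 73.2734 [stop]  node(4,1) S=112.6320 payoff=46.3980 vs cont=46.1279 → 46.3980 [stop]  node(4,2) S=147.9300 payoff=11.1000 vs cont=18.5621 → 18.5621 [wait]  node(4,3) S=194.2900 payoff=0.0000 vs cont=3.0939 → 3.0939 [wait]  node(4,4) S=255.1790 payoff=0.0000 vs cont=0.0000 → 0.0000 [wait]  ⇒ S*(4)=112.6320
t_3: node(3,0) S=98.2799 payoff=60.7501 vs cont=60.4583 → 60.7501 [stop]  node(3,1) S=129.0800 payoff=29.9500 vs cont=33.2066 → 33.2066 [wait]  node(3,2) S=169.5327 payoff=0.0000 vs cont=11.2517 → 11.2517 [wait]  node(3,3) S=222.6628 payoff=0.0000 vs cont=1.6334 → 1.6334 [wait]  ⇒ S*(3)=98.2799
t_2: node(2,0) S=112.6320 payoff=46.3980 vs cont=47.6562 → 47.6562 [wait]  node(2,1) S=147.9300 payoff=11.1000 vs cont=22.8116 → 22.8116 [wait]  node(2,2) S=194.2900 payoff=0.0000 vs cont=6.7069 → 6.7069 [wait]  ⇒ S*(2)=-
t_1: node(1,0) S=129.0800 payoff=29.9500 vs cont=35.8651 → 35.8651 [wait]  node(1,1) S=169.5327 payoff=0.0000 vs cont=15.1908 → 15.1908 [wait]  ⇒ S*(1)=-
t_0: node(0,0) S=147.9300 payoff=11.1000 vs cont=26.0637 → 26.0637 [wait]  ⇒ S*(0)=-

price = 26.0637
boundary = - - - 98.2799 112.6320 129.0800
tree:
26.0637
35.8651 15.1908
47.6562 22.8116 6.7069
60.7501 33.2066 11.2517 1.6334
73.2734 46.3980 18.5621 3.0939 0.0000
84.2009 60.7501 29.9500 5.8602 0.0000 0.0000
93.7360 73.2734 46.3980 11.1000 0.0000 0.0000 0.0000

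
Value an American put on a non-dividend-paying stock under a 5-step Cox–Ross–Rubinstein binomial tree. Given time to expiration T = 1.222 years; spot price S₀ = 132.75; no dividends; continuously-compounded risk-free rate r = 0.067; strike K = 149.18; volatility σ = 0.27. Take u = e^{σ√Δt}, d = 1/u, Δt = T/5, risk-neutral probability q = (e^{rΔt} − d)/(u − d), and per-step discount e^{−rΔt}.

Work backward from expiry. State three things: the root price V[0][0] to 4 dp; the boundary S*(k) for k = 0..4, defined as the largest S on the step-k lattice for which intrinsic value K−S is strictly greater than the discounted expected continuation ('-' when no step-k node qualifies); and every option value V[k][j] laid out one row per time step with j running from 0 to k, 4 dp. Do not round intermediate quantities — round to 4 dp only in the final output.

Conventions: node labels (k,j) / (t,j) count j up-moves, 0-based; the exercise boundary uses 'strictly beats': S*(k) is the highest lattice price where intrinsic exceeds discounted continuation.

Δt=0.24440  u=1.14280  d=0.87505  q=0.52834  discount=0.98376
step 5 (expiry): payoffs max(K−S,0) = 81.0736 60.2340 33.0177 0.0000 0.0000 0.0000
step 4: (k=4,j=0): S=77.8318, K−S=71.3482, hold=68.9253 ⇒ V=71.3482 exercise | (k=4,j=1): S=101.6473, K−S=47.5327, hold=45.1098 ⇒ V=47.5327 exercise | (k=4,j=2): S=132.7500, K−S=16.4300, hold=15.3202 ⇒ V=16.4300 exercise | (k=4,j=3): S=173.3697, K−S=0.0000, hold=0.0000 ⇒ V=0.0000 continue | (k=4,j=4): S=226.4186, K−S=0.0000, hold=0.0000 ⇒ V=0.0000 continue  boundary S*=132.7500
step 3: (k=3,j=0): S=88.9460, K−S=60.2340, hold=57.8111 ⇒ V=60.2340 exercise | (k=3,j=1): S=116.1623, K−S=33.0177, hold=30.5948 ⇒ V=33.0177 exercise | (k=3,j=2): S=151.7064, K−S=0.0000, hold=7.6235 ⇒ V=7.6235 continue | (k=3,j=3): S=198.1266, K−S=0.0000, hold=0.0000 ⇒ V=0.0000 continue  boundary S*=116.1623
step 2: (k=2,j=0): S=101.6473, K−S=47.5327, hold=45.1098 ⇒ V=47.5327 exercise | (k=2,j=1): S=132.7500, K−S=16.4300, hold=19.2826 ⇒ V=19.2826 continue | (k=2,j=2): S=173.3697, K−S=0.0000, hold=3.5373 ⇒ V=3.5373 continue  boundary S*=101.6473
step 1: (k=1,j=0): S=116.1623, K−S=33.0177, hold=32.0775 ⇒ V=33.0177 exercise | (k=1,j=1): S=151.7064, K−S=0.0000, hold=10.7857 ⇒ V=10.7857 continue  boundary S*=116.1623
step 0: (k=0,j=0): S=132.7500, K−S=16.4300, hold=20.9262 ⇒ V=20.9262 continue  boundary S*=-

price = 20.9262
boundary = - 116.1623 101.6473 116.1623 132.7500
tree:
20.9262
33.0177 10.7857
47.5327 19.2826 3.5373
60.2340 33.0177 7.6235 0.0000
71.3482 47.5327 16.4300 0.0000 0.0000
81.0736 60.2340 33.0177 0.0000 0.0000 0.0000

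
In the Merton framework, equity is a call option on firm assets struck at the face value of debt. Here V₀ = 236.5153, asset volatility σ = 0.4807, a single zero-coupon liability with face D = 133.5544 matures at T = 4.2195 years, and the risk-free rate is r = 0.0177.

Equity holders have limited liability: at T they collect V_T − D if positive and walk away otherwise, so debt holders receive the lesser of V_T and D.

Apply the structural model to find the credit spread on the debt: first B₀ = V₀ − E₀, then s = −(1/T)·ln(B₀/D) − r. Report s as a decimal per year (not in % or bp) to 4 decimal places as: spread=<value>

With assets at 236.5153 and a single debt payment of 133.5544 at 4.2195 years:
d₁ = [ln(V₀/D) + (r + σ²/2)T] / (σ√T)
   = [ln(236.5153/133.5544) + (0.0177 + 0.5·0.4807²)·4.2195] / (0.4807·√4.2195)
   = [0.571504 + 0.562190] / 0.987426 = 1.148131
d₂ = d₁ − σ√T = 1.148131 − 0.987426 = 0.160705
N(d₁) = 0.874543,  N(d₂) = 0.563837,  e^(−rT) = 0.928036
E₀ = V₀·N(d₁) − D·e^(−rT)·N(d₂)
   = 236.5153·0.874543 − 133.5544·0.928036·0.563837 = 136.958948
B₀ = V₀ − E₀ = 236.5153 − 136.958948 = 99.556352
spread = −(1/T)·ln(B₀/D) − r = −(1/4.2195)·ln(99.556352/133.5544) − 0.0177 = 0.05192556

spread=0.0519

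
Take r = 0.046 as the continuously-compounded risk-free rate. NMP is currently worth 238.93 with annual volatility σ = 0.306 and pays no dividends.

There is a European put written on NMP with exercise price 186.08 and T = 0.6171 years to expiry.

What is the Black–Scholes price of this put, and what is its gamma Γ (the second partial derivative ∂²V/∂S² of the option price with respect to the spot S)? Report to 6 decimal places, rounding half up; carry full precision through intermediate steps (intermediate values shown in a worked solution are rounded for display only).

σ√T = 0.306·√0.6171 = 0.240380
d₁ = (ln(S/K) + (r+σ²/2)T) / (σ√T) = (ln(238.93/186.08) + (0.046+0.306²/2)·0.6171) / 0.240380 = (0.249994 + 0.057278) / 0.240380 = 1.278273
d₂ = d₁ − σ√T = 1.278273 − 0.240380 = 1.037893
e^{−rT} = 0.972013
N(−d₁) = 0.100577,  N(−d₂) = 0.149660
Put price V = K·e^{−rT}·N(−d₂) − S·N(−d₁) = 27.069318 − 24.030758 = 3.038560
φ(d₁) = (1/√(2π))·e^{−d₁²/2} = 0.176236
Γ = φ(d₁) / (S·σ·√T) = 0.003068

price = 3.038560
Γ = 0.003068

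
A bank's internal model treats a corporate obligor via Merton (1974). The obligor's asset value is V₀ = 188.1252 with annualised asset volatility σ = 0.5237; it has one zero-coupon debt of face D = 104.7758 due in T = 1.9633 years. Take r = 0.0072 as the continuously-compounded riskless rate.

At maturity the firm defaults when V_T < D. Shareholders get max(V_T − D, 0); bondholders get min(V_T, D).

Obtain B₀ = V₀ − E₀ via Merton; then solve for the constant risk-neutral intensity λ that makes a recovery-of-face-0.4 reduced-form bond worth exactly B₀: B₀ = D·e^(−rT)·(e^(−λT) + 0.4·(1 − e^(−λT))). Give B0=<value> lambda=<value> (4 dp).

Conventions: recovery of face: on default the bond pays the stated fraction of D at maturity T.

With assets at 188.1252 and a single debt payment of 104.7758 at 1.9633 years:
d₁ = [ln(V₀/D) + (r + σ²/2)T] / (σ√T)
   = [ln(188.1252/104.7758) + (0.0072 + 0.5·0.5237²)·1.9633] / (0.5237·√1.9633)
   = [0.585285 + 0.283365] / 0.733797 = 1.183774
d₂ = d₁ − σ√T = 1.183774 − 0.733797 = 0.449977
N(d₁) = 0.881749,  N(d₂) = 0.673636,  e^(−rT) = 0.985964
E₀ = V₀·N(d₁) − D·e^(−rT)·N(d₂)
   = 188.1252·0.881749 − 104.7758·0.985964·0.673636 = 96.289048
B₀ = V₀ − E₀ = 188.1252 − 96.289048 = 91.836152
e^(−λT) = (B₀·e^(rT)/D − 0.4)/(1 − 0.4) = (91.8362·1.014236/104.7758 − 0.4)/0.6 = 0.81496671
λ = −ln(0.81496671)/1.9633 = 0.104216

B0=91.8362 lambda=0.1042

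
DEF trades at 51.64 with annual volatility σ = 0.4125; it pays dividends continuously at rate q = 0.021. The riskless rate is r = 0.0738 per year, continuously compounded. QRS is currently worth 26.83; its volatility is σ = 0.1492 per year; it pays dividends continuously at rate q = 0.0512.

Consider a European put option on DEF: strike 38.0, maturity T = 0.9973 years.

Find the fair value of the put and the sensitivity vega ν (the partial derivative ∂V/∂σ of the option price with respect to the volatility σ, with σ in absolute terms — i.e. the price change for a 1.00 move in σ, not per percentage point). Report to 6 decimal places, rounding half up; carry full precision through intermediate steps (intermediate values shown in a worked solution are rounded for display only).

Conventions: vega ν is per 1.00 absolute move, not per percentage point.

price = 1.814873
ν = 11.264423

σ√T = 0.4125·√0.9973 = 0.411943
d₁ = (ln(S/K) + (r−q+σ²/2)T) / (σ√T) = (ln(51.64/38.0) + (0.0738−0.021+0.4125²/2)·0.9973) / 0.411943 = (0.306710 + 0.137506) / 0.411943 = 1.078345
d₂ = d₁ − σ√T = 1.078345 − 0.411943 = 0.666402
e^{−rT} = 0.929043
e^{−qT} = 0.979274
N(−d₁) = 0.140440,  N(−d₂) = 0.252577
Put price V = K·e^{−rT}·N(−d₂) − S·e^{−qT}·N(−d₁) = 8.916886 − 7.102013 = 1.814873
φ(d₁) = (1/√(2π))·e^{−d₁²/2} = 0.223052
ν = S·e^{−qT}·φ(d₁)·√T = 11.264423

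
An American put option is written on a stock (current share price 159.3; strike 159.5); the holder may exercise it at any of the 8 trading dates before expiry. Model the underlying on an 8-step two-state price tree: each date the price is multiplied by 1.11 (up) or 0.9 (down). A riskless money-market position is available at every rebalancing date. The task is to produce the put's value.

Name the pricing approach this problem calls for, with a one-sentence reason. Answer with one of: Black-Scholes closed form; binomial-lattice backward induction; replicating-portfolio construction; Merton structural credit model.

Key observation: the defining feature is the embedded early-exercise option across 8 discrete dates on the spot-159.3 tree; pricing the strike-159.5 put means working backward with an exercise test at every node.

framework: binomial-lattice backward induction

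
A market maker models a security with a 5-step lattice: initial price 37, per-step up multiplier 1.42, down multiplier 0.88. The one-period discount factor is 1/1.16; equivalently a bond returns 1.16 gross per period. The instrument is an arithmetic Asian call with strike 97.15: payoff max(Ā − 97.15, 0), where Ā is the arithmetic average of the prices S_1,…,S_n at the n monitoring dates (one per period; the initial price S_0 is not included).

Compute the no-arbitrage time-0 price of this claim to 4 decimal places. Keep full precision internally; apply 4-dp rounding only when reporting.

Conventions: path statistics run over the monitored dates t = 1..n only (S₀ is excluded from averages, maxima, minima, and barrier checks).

price = 0.4975

No-arbitrage gives p* = (R−d)/(u−d) = 0.5185: enumerate every path, weight its payoff by its p*-probability, and discount by R^5.
Enumerate all 2^5 = 32 price paths (U = up ×1.42, D = down ×0.88); each path with k up-moves has probability p*^k·(1−p*)^(5−k).
DDDDD: Ā=25.6284, payoff=0.0000, prob=0.025876
UDDDD: Ā=41.3549, payoff=0.0000, prob=0.027867
DUDDD: Ā=37.3589, payoff=0.0000, prob=0.027867
UUDDD: Ā=60.2837, payoff=0.0000, prob=0.030010
DDUDD: Ā=33.8425, payoff=0.0000, prob=0.027867
UDUDD: Ā=54.6094, payoff=0.0000, prob=0.030010
DUUDD: Ā=50.6134, payoff=0.0000, prob=0.030010
UUUDD: Ā=81.6717, payoff=0.0000, prob=0.032319
DDDUD: Ā=30.7480, payoff=0.0000, prob=0.027867
UDDUD: Ā=49.6160, payoff=0.0000, prob=0.030010
DUDUD: Ā=45.6200, payoff=0.0000, prob=0.030010
UUDUD: Ā=73.6141, payoff=0.0000, prob=0.032319
DDUUD: Ā=42.1035, payoff=0.0000, prob=0.030010
UDUUD: Ā=67.9398, payoff=0.0000, prob=0.032319
DUUUD: Ā=63.9438, payoff=0.0000, prob=0.032319
UUUUD: Ā=103.1821, payoff=6.0321, prob=0.034805
DDDDU: Ā=28.0248, payoff=0.0000, prob=0.027867
UDDDU: Ā=45.2218, payoff=0.0000, prob=0.030010
DUDDU: Ā=41.2258, payoff=0.0000, prob=0.030010
UUDDU: Ā=66.5235, payoff=0.0000, prob=0.032319
DDUDU: Ā=37.7094, payoff=0.0000, prob=0.030010
UDUDU: Ā=60.8492, payoff=0.0000, prob=0.032319
DUUDU: Ā=56.8532, payoff=0.0000, prob=0.032319
UUUDU: Ā=91.7404, payoff=0.0000, prob=0.034805
DDDUU: Ā=34.6148, payoff=0.0000, prob=0.030010
UDDUU: Ā=55.8558, payoff=0.0000, prob=0.032319
DUDUU: Ā=51.8598, payoff=0.0000, prob=0.032319
UUDUU: Ā=83.6828, payoff=0.0000, prob=0.034805
DDUUU: Ā=48.3433, payoff=0.0000, prob=0.032319
UDUUU: Ā=78.0085, payoff=0.0000, prob=0.034805
DUUUU: Ā=74.0125, payoff=0.0000, prob=0.034805
UUUUU: Ā=119.4293, payoff=22.2793, prob=0.037482
Price = Σ prob·payoff / R^5 = 1.045012 / 2.100342 = 0.4975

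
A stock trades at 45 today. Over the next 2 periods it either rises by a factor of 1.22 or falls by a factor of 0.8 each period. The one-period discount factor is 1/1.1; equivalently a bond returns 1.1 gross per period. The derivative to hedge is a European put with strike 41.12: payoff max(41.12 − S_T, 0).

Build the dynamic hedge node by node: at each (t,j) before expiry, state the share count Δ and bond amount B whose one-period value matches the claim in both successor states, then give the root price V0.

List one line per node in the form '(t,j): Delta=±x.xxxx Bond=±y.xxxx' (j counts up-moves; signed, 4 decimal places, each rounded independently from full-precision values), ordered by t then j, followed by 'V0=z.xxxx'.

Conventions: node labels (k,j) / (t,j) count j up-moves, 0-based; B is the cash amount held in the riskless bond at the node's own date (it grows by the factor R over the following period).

(0,0): Delta=-0.1693 Bond=8.4502
(1,0): Delta=-0.8148 Bond=32.5333
(1,1): Delta=0.0000 Bond=0.0000
V0=0.8312

Risk-neutral probability p* = (R−d)/(u−d) = (1.1−0.8)/(1.22−0.8) = 0.7143.
Payoffs at expiry: V(2,0)=12.3200, V(2,1)=0.0000, V(2,2)=0.0000
Node (1,0) S=36.0000: V=(p*·0.0000+(1−p*)·12.3200)/1.1=3.2000; Δ=(0.0000−12.3200)/(43.9200−28.8000)=-0.8148; B=V−Δ·S=32.5333
Node (1,1) S=54.9000: V=(p*·0.0000+(1−p*)·0.0000)/1.1=0.0000; Δ=(0.0000−0.0000)/(66.9780−43.9200)=0.0000; B=V−Δ·S=0.0000
Node (0,0) S=45.0000: V=(p*·0.0000+(1−p*)·3.2000)/1.1=0.8312; Δ=(0.0000−3.2000)/(54.9000−36.0000)=-0.1693; B=V−Δ·S=8.4502
As a check, the time-0 holding Δ(0,0)·S0 + B(0,0) comes to 0.8312 — exactly V0.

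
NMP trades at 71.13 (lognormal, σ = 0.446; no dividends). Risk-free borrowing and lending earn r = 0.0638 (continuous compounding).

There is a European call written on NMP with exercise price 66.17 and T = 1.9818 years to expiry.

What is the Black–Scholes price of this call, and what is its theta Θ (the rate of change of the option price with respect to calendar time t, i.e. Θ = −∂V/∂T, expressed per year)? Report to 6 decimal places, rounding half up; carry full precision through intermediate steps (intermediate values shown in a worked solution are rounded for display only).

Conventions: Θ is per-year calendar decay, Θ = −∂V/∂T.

σ√T = 0.446·√1.9818 = 0.627863
d₁ = (ln(S/K) + (r+σ²/2)T) / (σ√T) = (ln(71.13/66.17) + (0.0638+0.446²/2)·1.9818) / 0.627863 = (0.072282 + 0.323545) / 0.627863 = 0.630435
d₂ = d₁ − σ√T = 0.630435 − 0.627863 = 0.002572
e^{−rT} = 0.881228
N(d₁) = 0.735795,  N(d₂) = 0.501026
Call price V = S·N(d₁) − K·e^{−rT}·N(d₂) = 52.337098 − 29.215266 = 23.121832
φ(d₁) = (1/√(2π))·e^{−d₁²/2} = 0.327043
Θ = −S·φ(d₁)·σ/(2√T) − r·K·e^{−rT}·N(d₂) = −3.684962 − 1.863934 = -5.548896

price = 23.121832
Θ = -5.548896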